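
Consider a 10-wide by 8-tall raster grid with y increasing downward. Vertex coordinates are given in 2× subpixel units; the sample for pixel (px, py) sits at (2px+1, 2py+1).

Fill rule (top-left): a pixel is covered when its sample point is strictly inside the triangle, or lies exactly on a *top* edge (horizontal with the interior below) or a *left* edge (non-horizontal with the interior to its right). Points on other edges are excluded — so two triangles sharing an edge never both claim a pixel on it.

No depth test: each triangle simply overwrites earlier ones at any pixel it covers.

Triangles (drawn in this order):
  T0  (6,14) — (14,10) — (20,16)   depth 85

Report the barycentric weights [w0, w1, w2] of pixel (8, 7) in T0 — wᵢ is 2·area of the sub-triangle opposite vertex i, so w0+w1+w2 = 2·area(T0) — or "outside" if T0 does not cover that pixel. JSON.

T0:
  2·area = 72
  edge (6, 14)→(14, 10): d=(8,-4) top-left  bias=+0
  edge (14, 10)→(20, 16): d=(6,6) right/bottom  bias=-1
  edge (20, 16)→(6, 14): d=(-14,-2) top-left  bias=+0
    (2,0)@(5, 1): e=[-108,0,180] → ·  [on edge]
    (3,1)@(7, 3): e=[-84,0,156] → ·  [on edge]
    (4,2)@(9, 5): e=[-60,0,132] → ·  [on edge]
    (5,3)@(11, 7): e=[-36,0,108] → ·  [on edge]
    (6,4)@(13, 9): e=[-12,0,84] → ·  [on edge]
    (6,5)@(13, 11): e=[4,12,56] → █
    (7,5)@(15, 11): e=[12,0,60] → ·  [on edge]
    (4,6)@(9, 13): e=[4,48,20] → █
    (5,6)@(11, 13): e=[12,36,24] → █
    (7,6)@(15, 13): e=[28,12,32] → █
    (8,6)@(17, 13): e=[36,0,36] → ·  [on edge]
    (4,7)@(9, 15): e=[20,60,-8] → ·
    (6,7)@(13, 15): e=[36,36,0] → █  [on edge]
    (9,7)@(19, 15): e=[60,0,12] → ·  [on edge]
  covered (8 px):
    · · · · · · · · · ·
    · · · · · · · · · ·
    · · · · · · · · · ·
    · · · · · · · · · ·
    · · · · · · · · · ·
    · · · · · · █ · · ·
    · · · · █ █ █ █ · ·
    · · · · · · █ █ █ ·

Answer: [12,8,52]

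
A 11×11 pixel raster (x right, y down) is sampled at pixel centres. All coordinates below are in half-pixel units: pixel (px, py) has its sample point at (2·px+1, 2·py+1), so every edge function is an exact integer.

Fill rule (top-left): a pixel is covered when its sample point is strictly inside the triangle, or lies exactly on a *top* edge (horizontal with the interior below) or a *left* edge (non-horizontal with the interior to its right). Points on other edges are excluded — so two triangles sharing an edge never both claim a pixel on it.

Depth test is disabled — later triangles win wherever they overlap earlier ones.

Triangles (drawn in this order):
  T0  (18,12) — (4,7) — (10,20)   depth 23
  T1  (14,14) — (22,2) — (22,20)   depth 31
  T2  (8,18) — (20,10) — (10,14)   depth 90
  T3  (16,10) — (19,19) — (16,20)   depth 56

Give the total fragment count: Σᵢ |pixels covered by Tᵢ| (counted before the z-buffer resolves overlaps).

T0:
  2·area = 152  (B↔C swapped to make it positive)
  edge (18, 12)→(10, 20): d=(-8,8) right/bottom  bias=-1
  edge (10, 20)→(4, 7): d=(-6,-13) top-left  bias=+0
  edge (4, 7)→(18, 12): d=(14,5) right/bottom  bias=-1
    (2,4)@(5, 9): e=[128,1,23] → #
    (3,4)@(7, 9): e=[112,27,13] → #
    (4,4)@(9, 9): e=[96,53,3] → #
    (5,4)@(11, 9): e=[80,79,-7] → ·
    (10,4)@(21, 9): e=[0,209,-57] → ·  [on edge]
    (2,5)@(5, 11): e=[112,-11,51] → ·
    (3,5)@(7, 11): e=[96,15,41] → #
    (5,5)@(11, 11): e=[64,67,21] → #
    (6,5)@(13, 11): e=[48,93,11] → #
    (7,5)@(15, 11): e=[32,119,1] → #
    (8,5)@(17, 11): e=[16,145,-9] → ·
    (9,5)@(19, 11): e=[0,171,-19] → ·  [on edge]
    (8,6)@(17, 13): e=[0,133,19] → ·  [on edge]
    (7,7)@(15, 15): e=[0,95,57] → ·  [on edge]
    (6,8)@(13, 17): e=[0,57,95] → ·  [on edge]
    (5,9)@(11, 19): e=[0,19,133] → ·  [on edge]
    (4,10)@(9, 21): e=[0,-19,171] → ·  [on edge]
  covered (18 px):
    · · · · · · · · · · ·
    · · · · · · · · · · ·
    · · · · · · · · · · ·
    · · · · · · · · · · ·
    · · # # # · · · · · ·
    · · · # # # # # · · ·
    · · · # # # # # · · ·
    · · · · # # # · · · ·
    · · · · # # · · · · ·
    · · · · · · · · · · ·
    · · · · · · · · · · ·
T1:
  2·area = 144
  edge (14, 14)→(22, 2): d=(8,-12) top-left  bias=+0
  edge (22, 2)→(22, 20): d=(0,18) right/bottom  bias=-1
  edge (22, 20)→(14, 14): d=(-8,-6) top-left  bias=+0
    (10,2)@(21, 5): e=[12,18,114] → #
    (9,3)@(19, 7): e=[4,54,86] → #
    (9,4)@(19, 9): e=[20,54,70] → #
    (8,5)@(17, 11): e=[12,90,42] → #
    (7,6)@(15, 13): e=[4,126,14] → #
    (7,7)@(15, 15): e=[20,126,-2] → ·
    (8,7)@(17, 15): e=[44,90,10] → #
    (8,8)@(17, 17): e=[60,90,-6] → ·
    (9,8)@(19, 17): e=[84,54,6] → #
    (9,9)@(19, 19): e=[100,54,-10] → ·
    (10,9)@(21, 19): e=[124,18,2] → #
    (10,10)@(21, 21): e=[140,18,-14] → ·
  covered (18 px):
    · · · · · · · · · · ·
    · · · · · · · · · · ·
    · · · · · · · · · · #
    · · · · · · · · · # #
    · · · · · · · · · # #
    · · · · · · · · # # #
    · · · · · · · # # # #
    · · · · · · · · # # #
    · · · · · · · · · # #
    · · · · · · · · · · #
    · · · · · · · · · · ·
T2:
  2·area = 32  (B↔C swapped to make it positive)
  edge (8, 18)→(10, 14): d=(2,-4) top-left  bias=+0
  edge (10, 14)→(20, 10): d=(10,-4) top-left  bias=+0
  edge (20, 10)→(8, 18): d=(-12,8) right/bottom  bias=-1
    (6,6)@(13, 13): e=[10,2,20] → #
    (7,6)@(15, 13): e=[18,10,4] → #
    (8,6)@(17, 13): e=[26,18,-12] → ·
    (5,7)@(11, 15): e=[6,14,12] → #
    (6,7)@(13, 15): e=[14,22,-4] → ·
    (7,7)@(15, 15): e=[22,30,-20] → ·
    (4,8)@(9, 17): e=[2,26,4] → #
    (5,8)@(11, 17): e=[10,34,-12] → ·
    (4,9)@(9, 19): e=[6,46,-20] → ·
  covered (4 px):
    · · · · · · · · · · ·
    · · · · · · · · · · ·
    · · · · · · · · · · ·
    · · · · · · · · · · ·
    · · · · · · · · · · ·
    · · · · · · · · · · ·
    · · · · · · # # · · ·
    · · · · · # · · · · ·
    · · · · # · · · · · ·
    · · · · · · · · · · ·
    · · · · · · · · · · ·
T3:
  2·area = 30
  edge (16, 10)→(19, 19): d=(3,9) right/bottom  bias=-1
  edge (19, 19)→(16, 20): d=(-3,1) right/bottom  bias=-1
  edge (16, 20)→(16, 10): d=(0,-10) top-left  bias=+0
    (6,0)@(13, 1): e=[0,60,-30] → ·  [on edge]
    (7,3)@(15, 7): e=[0,40,-10] → ·  [on edge]
    (8,6)@(17, 13): e=[0,20,10] → ·  [on edge]
    (8,7)@(17, 15): e=[6,14,10] → #
    (9,7)@(19, 15): e=[-12,12,30] → ·
    (8,8)@(17, 17): e=[12,8,10] → #
    (9,8)@(19, 17): e=[-6,6,30] → ·
    (8,9)@(17, 19): e=[18,2,10] → #
    (9,9)@(19, 19): e=[0,0,30] → ·  [on edge]
    (6,10)@(13, 21): e=[60,0,-30] → ·  [on edge]
    (8,10)@(17, 21): e=[24,-4,10] → ·
  covered (3 px):
    · · · · · · · · · · ·
    · · · · · · · · · · ·
    · · · · · · · · · · ·
    · · · · · · · · · · ·
    · · · · · · · · · · ·
    · · · · · · · · · · ·
    · · · · · · · · · · ·
    · · · · · · · · # · ·
    · · · · · · · · # · ·
    · · · · · · · · # · ·
    · · · · · · · · · · ·

Result: 43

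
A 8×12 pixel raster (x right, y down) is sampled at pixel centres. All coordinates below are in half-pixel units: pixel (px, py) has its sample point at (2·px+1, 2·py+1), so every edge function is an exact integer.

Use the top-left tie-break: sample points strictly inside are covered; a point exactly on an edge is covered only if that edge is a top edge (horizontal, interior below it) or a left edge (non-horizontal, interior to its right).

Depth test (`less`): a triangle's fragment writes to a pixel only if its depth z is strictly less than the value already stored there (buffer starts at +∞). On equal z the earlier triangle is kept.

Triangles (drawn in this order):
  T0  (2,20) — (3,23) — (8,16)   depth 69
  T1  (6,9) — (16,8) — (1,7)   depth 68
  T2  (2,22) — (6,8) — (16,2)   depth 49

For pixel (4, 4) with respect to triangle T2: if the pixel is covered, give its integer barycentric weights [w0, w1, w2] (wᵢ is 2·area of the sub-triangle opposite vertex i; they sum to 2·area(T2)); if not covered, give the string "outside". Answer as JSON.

T0:
  2·area = 22  (B↔C swapped to make it positive)
  edge (2, 20)→(8, 16): d=(6,-4) top-left  bias=+0
  edge (8, 16)→(3, 23): d=(-5,7) right/bottom  bias=-1
  edge (3, 23)→(2, 20): d=(-1,-3) top-left  bias=+0
    (6,4)@(13, 9): e=[-22,0,44] → ·  [on edge]
    (0,8)@(1, 17): e=[-22,44,0] → ·  [on edge]
    (3,8)@(7, 17): e=[2,2,18] → #
    (4,8)@(9, 17): e=[10,-12,24] → ·
    (2,9)@(5, 19): e=[6,6,10] → #
    (3,9)@(7, 19): e=[14,-8,16] → ·
    (1,10)@(3, 21): e=[10,10,2] → #
    (2,10)@(5, 21): e=[18,-4,8] → ·
    (1,11)@(3, 23): e=[22,0,0] → ·  [on edge]
  covered (3 px):
    · · · · · · · ·
    · · · · · · · ·
    · · · · · · · ·
    · · · · · · · ·
    · · · · · · · ·
    · · · · · · · ·
    · · · · · · · ·
    · · · · · · · ·
    · · · # · · · ·
    · · # · · · · ·
    · # · · · · · ·
    · · · · · · · ·
T1:
  2·area = 25  (B↔C swapped to make it positive)
  edge (6, 9)→(1, 7): d=(-5,-2) top-left  bias=+0
  edge (1, 7)→(16, 8): d=(15,1) right/bottom  bias=-1
  edge (16, 8)→(6, 9): d=(-10,1) right/bottom  bias=-1
    (0,3)@(1, 7): e=[0,0,25] → ·  [on edge]
    (5,5)@(11, 11): e=[0,50,-25] → ·  [on edge]
  covered (0 px):
    · · · · · · · ·
    · · · · · · · ·
    · · · · · · · ·
    · · · · · · · ·
    · · · · · · · ·
    · · · · · · · ·
    · · · · · · · ·
    · · · · · · · ·
    · · · · · · · ·
    · · · · · · · ·
    · · · · · · · ·
    · · · · · · · ·
T2:
  2·area = 116
  edge (2, 22)→(6, 8): d=(4,-14) top-left  bias=+0
  edge (6, 8)→(16, 2): d=(10,-6) top-left  bias=+0
  edge (16, 2)→(2, 22): d=(-14,20) right/bottom  bias=-1
    (7,1)@(15, 3): e=[106,4,6] → #
    (5,2)@(11, 5): e=[58,0,58] → #  [on edge]
    (6,2)@(13, 5): e=[86,12,18] → #
    (7,2)@(15, 5): e=[114,24,-22] → ·
    (4,3)@(9, 7): e=[38,8,70] → #
    (6,3)@(13, 7): e=[94,32,-10] → ·
    (3,4)@(7, 9): e=[18,16,82] → #
    (6,4)@(13, 9): e=[102,52,-38] → ·
    (0,5)@(1, 11): e=[-58,0,174] → ·  [on edge]
    (3,5)@(7, 11): e=[26,36,54] → #
    (5,5)@(11, 11): e=[82,60,-26] → ·
    (2,6)@(5, 13): e=[6,44,66] → #
  covered (15 px):
    · · · · · · · ·
    · · · · · · · #
    · · · · · # # ·
    · · · · # # · ·
    · · · # # # · ·
    · · · # # · · ·
    · · # # · · · ·
    · · # · · · · ·
    · · # · · · · ·
    · # · · · · · ·
    · · · · · · · ·
    · · · · · · · ·

Answer: [28,42,46]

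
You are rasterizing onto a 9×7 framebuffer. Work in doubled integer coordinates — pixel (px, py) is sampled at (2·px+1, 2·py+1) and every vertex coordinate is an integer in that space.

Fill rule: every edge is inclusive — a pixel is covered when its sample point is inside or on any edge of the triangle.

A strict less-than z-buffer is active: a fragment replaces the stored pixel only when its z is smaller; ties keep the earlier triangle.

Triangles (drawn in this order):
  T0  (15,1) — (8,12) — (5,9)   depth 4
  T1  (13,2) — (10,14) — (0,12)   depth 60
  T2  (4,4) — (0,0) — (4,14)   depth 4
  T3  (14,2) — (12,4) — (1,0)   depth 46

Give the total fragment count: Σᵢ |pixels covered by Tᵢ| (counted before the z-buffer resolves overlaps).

T0:
  2·area = 54
  edge (15, 1)→(8, 12): d=(-7,11) inclusive
  edge (8, 12)→(5, 9): d=(-3,-3) inclusive
  edge (5, 9)→(15, 1): d=(10,-8) inclusive
    (7,0)@(15, 1): e=[0,54,0] → X  [on edge]
    (8,0)@(17, 1): e=[-22,60,16] → .
    (6,1)@(13, 3): e=[8,42,4] → X
    (7,1)@(15, 3): e=[-14,48,20] → .
    (0,2)@(1, 5): e=[126,0,-72] → .  [on edge]
    (5,2)@(11, 5): e=[16,30,8] → X
    (6,2)@(13, 5): e=[-6,36,24] → .
    (1,3)@(3, 7): e=[90,0,-36] → .  [on edge]
    (4,3)@(9, 7): e=[24,18,12] → X
    (6,3)@(13, 7): e=[-20,30,44] → .
    (2,4)@(5, 9): e=[54,0,0] → X  [on edge]
    (3,4)@(7, 9): e=[32,6,16] → X
    (3,5)@(7, 11): e=[18,0,36] → X  [on edge]
    (4,6)@(9, 13): e=[-18,0,72] → .  [on edge]
  covered (9 px):
    . . . . . . . X .
    . . . . . . X . .
    . . . . . X . . .
    . . . . X X . . .
    . . X X X . . . .
    . . . X . . . . .
    . . . . . . . . .
T1:
  2·area = 126
  edge (13, 2)→(10, 14): d=(-3,12) inclusive
  edge (10, 14)→(0, 12): d=(-10,-2) inclusive
  edge (0, 12)→(13, 2): d=(13,-10) inclusive
    (5,2)@(11, 5): e=[15,92,19] → X
    (6,2)@(13, 5): e=[-9,96,39] → .
    (3,3)@(7, 7): e=[57,64,5] → X
    (4,3)@(9, 7): e=[33,68,25] → X
    (6,3)@(13, 7): e=[-15,76,65] → .
    (2,4)@(5, 9): e=[75,40,11] → X
    (6,4)@(13, 9): e=[-21,56,91] → .
    (1,5)@(3, 11): e=[93,16,17] → X
    (5,5)@(11, 11): e=[-3,32,97] → .
    (1,6)@(3, 13): e=[87,-4,43] → .
    (2,6)@(5, 13): e=[63,0,63] → X  [on edge]
    (5,6)@(11, 13): e=[-9,12,123] → .
  covered (15 px):
    . . . . . . . . .
    . . . . . . . . .
    . . . . . X . . .
    . . . X X X . . .
    . . X X X X . . .
    . X X X X . . . .
    . . X X X . . . .
T2:
  2·area = 40  (B↔C swapped to make it positive)
  edge (4, 4)→(4, 14): d=(0,10) inclusive
  edge (4, 14)→(0, 0): d=(-4,-14) inclusive
  edge (0, 0)→(4, 4): d=(4,4) inclusive
    (0,0)@(1, 1): e=[30,10,0] → X  [on edge]
    (1,0)@(3, 1): e=[10,38,-8] → .
    (0,1)@(1, 3): e=[30,2,8] → X
    (1,1)@(3, 3): e=[10,30,0] → X  [on edge]
    (2,1)@(5, 3): e=[-10,58,-8] → .
    (0,2)@(1, 5): e=[30,-6,16] → .
    (1,2)@(3, 5): e=[10,22,8] → X
    (2,2)@(5, 5): e=[-10,50,0] → .  [on edge]
    (1,3)@(3, 7): e=[10,14,16] → X
    (2,3)@(5, 7): e=[-10,42,8] → .
    (3,3)@(7, 7): e=[-30,70,0] → .  [on edge]
    (1,4)@(3, 9): e=[10,6,24] → X
    (4,4)@(9, 9): e=[-50,90,0] → .  [on edge]
    (5,5)@(11, 11): e=[-70,110,0] → .  [on edge]
    (6,6)@(13, 13): e=[-90,130,0] → .  [on edge]
  covered (6 px):
    X . . . . . . . .
    X X . . . . . . .
    . X . . . . . . .
    . X . . . . . . .
    . X . . . . . . .
    . . . . . . . . .
    . . . . . . . . .
T3:
  2·area = 30
  edge (14, 2)→(12, 4): d=(-2,2) inclusive
  edge (12, 4)→(1, 0): d=(-11,-4) inclusive
  edge (1, 0)→(14, 2): d=(13,2) inclusive
    (2,0)@(5, 1): e=[20,5,5] → X
    (3,0)@(7, 1): e=[16,13,1] → X
    (4,0)@(9, 1): e=[12,21,-3] → .
    (7,0)@(15, 1): e=[0,45,-15] → .  [on edge]
    (2,1)@(5, 3): e=[16,-17,31] → .
    (3,1)@(7, 3): e=[12,-9,27] → .
    (5,1)@(11, 3): e=[4,7,19] → X
    (6,1)@(13, 3): e=[0,15,15] → X  [on edge]
    (7,1)@(15, 3): e=[-4,23,11] → .
    (5,2)@(11, 5): e=[0,-15,45] → .  [on edge]
    (6,2)@(13, 5): e=[-4,-7,41] → .
    (4,3)@(9, 7): e=[0,-45,75] → .  [on edge]
    (3,4)@(7, 9): e=[0,-75,105] → .  [on edge]
    (2,5)@(5, 11): e=[0,-105,135] → .  [on edge]
    (1,6)@(3, 13): e=[0,-135,165] → .  [on edge]
  covered (4 px):
    . . X X . . . . .
    . . . . . X X . .
    . . . . . . . . .
    . . . . . . . . .
    . . . . . . . . .
    . . . . . . . . .
    . . . . . . . . .

Result: 34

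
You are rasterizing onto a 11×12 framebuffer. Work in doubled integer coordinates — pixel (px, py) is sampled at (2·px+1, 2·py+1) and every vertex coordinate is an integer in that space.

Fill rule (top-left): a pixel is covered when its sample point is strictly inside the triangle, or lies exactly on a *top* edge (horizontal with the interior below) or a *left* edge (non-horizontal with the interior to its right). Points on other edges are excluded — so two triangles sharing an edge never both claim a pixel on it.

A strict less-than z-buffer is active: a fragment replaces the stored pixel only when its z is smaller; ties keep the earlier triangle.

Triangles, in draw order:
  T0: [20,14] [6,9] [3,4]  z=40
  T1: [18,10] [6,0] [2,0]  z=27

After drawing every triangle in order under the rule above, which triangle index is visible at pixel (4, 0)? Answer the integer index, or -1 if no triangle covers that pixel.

T0:
  2·area = 55
  edge (20, 14)→(6, 9): d=(-14,-5) top-left  bias=+0
  edge (6, 9)→(3, 4): d=(-3,-5) top-left  bias=+0
  edge (3, 4)→(20, 14): d=(17,10) right/bottom  bias=-1
    (2,3)@(5, 7): e=[23,1,31] → #
    (3,3)@(7, 7): e=[33,11,11] → #
    (4,3)@(9, 7): e=[43,21,-9] → ·
    (2,4)@(5, 9): e=[-5,-5,65] → ·
    (3,4)@(7, 9): e=[5,5,45] → #
    (4,4)@(9, 9): e=[15,15,25] → #
    (5,4)@(11, 9): e=[25,25,5] → #
    (6,4)@(13, 9): e=[35,35,-15] → ·
    (3,5)@(7, 11): e=[-23,-1,79] → ·
    (4,5)@(9, 11): e=[-13,9,59] → ·
    (5,5)@(11, 11): e=[-3,19,39] → ·
    (6,5)@(13, 11): e=[7,29,19] → #
  covered (6 px):
    · · · · · · · · · · ·
    · · · · · · · · · · ·
    · · · · · · · · · · ·
    · · # # · · · · · · ·
    · · · # # # · · · · ·
    · · · · · · # · · · ·
    · · · · · · · · · · ·
    · · · · · · · · · · ·
    · · · · · · · · · · ·
    · · · · · · · · · · ·
    · · · · · · · · · · ·
    · · · · · · · · · · ·
T1:
  2·area = 40  (B↔C swapped to make it positive)
  edge (18, 10)→(2, 0): d=(-16,-10) top-left  bias=+0
  edge (2, 0)→(6, 0): d=(4,0) top-left  bias=+0
  edge (6, 0)→(18, 10): d=(12,10) right/bottom  bias=-1
    (2,0)@(5, 1): e=[14,4,22] → #
    (3,0)@(7, 1): e=[34,4,2] → #
    (4,0)@(9, 1): e=[54,4,-18] → ·
    (2,1)@(5, 3): e=[-18,12,46] → ·
    (3,1)@(7, 3): e=[2,12,26] → #
    (4,1)@(9, 3): e=[22,12,6] → #
    (5,1)@(11, 3): e=[42,12,-14] → ·
    (3,2)@(7, 5): e=[-30,20,50] → ·
    (4,2)@(9, 5): e=[-10,20,30] → ·
    (5,2)@(11, 5): e=[10,20,10] → #
    (6,2)@(13, 5): e=[30,20,-10] → ·
    (5,3)@(11, 7): e=[-22,28,34] → ·
  covered (5 px):
    · · # # · · · · · · ·
    · · · # # · · · · · ·
    · · · · · # · · · · ·
    · · · · · · · · · · ·
    · · · · · · · · · · ·
    · · · · · · · · · · ·
    · · · · · · · · · · ·
    · · · · · · · · · · ·
    · · · · · · · · · · ·
    · · · · · · · · · · ·
    · · · · · · · · · · ·
    · · · · · · · · · · ·

Z-buffer (winner per pixel, '.' = empty):
  . . 1 1 . . . . . . .
  . . . 1 1 . . . . . .
  . . . . . 1 . . . . .
  . . 0 0 . . . . . . .
  . . . 0 0 0 . . . . .
  . . . . . . 0 . . . .
  . . . . . . . . . . .
  . . . . . . . . . . .
  . . . . . . . . . . .
  . . . . . . . . . . .
  . . . . . . . . . . .
  . . . . . . . . . . .

Answer: -1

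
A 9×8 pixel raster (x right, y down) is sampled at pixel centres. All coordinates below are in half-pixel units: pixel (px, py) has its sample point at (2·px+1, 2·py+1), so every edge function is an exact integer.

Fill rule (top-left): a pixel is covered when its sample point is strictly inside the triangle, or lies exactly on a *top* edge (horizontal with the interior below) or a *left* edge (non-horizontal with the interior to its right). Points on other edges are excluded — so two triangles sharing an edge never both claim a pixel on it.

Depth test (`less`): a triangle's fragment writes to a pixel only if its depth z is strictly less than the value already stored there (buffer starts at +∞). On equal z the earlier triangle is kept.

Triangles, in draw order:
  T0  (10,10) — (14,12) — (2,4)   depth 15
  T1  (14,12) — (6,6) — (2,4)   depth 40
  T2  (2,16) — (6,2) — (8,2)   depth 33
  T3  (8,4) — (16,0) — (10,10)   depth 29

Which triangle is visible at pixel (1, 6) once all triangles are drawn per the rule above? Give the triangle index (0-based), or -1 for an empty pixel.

T0:
  2·area = 8  (B↔C swapped to make it positive)
  edge (10, 10)→(2, 4): d=(-8,-6) top-left  bias=+0
  edge (2, 4)→(14, 12): d=(12,8) right/bottom  bias=-1
  edge (14, 12)→(10, 10): d=(-4,-2) top-left  bias=+0
    (4,4)@(9, 9): e=[2,4,2] → █
    (5,4)@(11, 9): e=[14,-12,6] → ·
    (4,5)@(9, 11): e=[-14,28,-6] → ·
  covered (1 px):
    · · · · · · · · ·
    · · · · · · · · ·
    · · · · · · · · ·
    · · · · · · · · ·
    · · · · █ · · · ·
    · · · · · · · · ·
    · · · · · · · · ·
    · · · · · · · · ·
T1:
  2·area = 8  (B↔C swapped to make it positive)
  edge (14, 12)→(2, 4): d=(-12,-8) top-left  bias=+0
  edge (2, 4)→(6, 6): d=(4,2) right/bottom  bias=-1
  edge (6, 6)→(14, 12): d=(8,6) right/bottom  bias=-1
    (3,3)@(7, 7): e=[4,2,2] → █
    (4,3)@(9, 7): e=[20,-2,-10] → ·
    (3,4)@(7, 9): e=[-20,10,18] → ·
  covered (1 px):
    · · · · · · · · ·
    · · · · · · · · ·
    · · · · · · · · ·
    · · · █ · · · · ·
    · · · · · · · · ·
    · · · · · · · · ·
    · · · · · · · · ·
    · · · · · · · · ·
T2:
  2·area = 28
  edge (2, 16)→(6, 2): d=(4,-14) top-left  bias=+0
  edge (6, 2)→(8, 2): d=(2,0) top-left  bias=+0
  edge (8, 2)→(2, 16): d=(-6,14) right/bottom  bias=-1
    (3,1)@(7, 3): e=[18,2,8] → █
    (4,1)@(9, 3): e=[46,2,-20] → ·
    (3,2)@(7, 5): e=[26,6,-4] → ·
    (2,3)@(5, 7): e=[6,10,12] → █
    (3,3)@(7, 7): e=[34,10,-16] → ·
    (2,4)@(5, 9): e=[14,14,0] → ·  [on edge]
    (1,6)@(3, 13): e=[2,22,4] → █
    (2,6)@(5, 13): e=[30,22,-24] → ·
    (1,7)@(3, 15): e=[10,26,-8] → ·
  covered (3 px):
    · · · · · · · · ·
    · · · █ · · · · ·
    · · · · · · · · ·
    · · █ · · · · · ·
    · · · · · · · · ·
    · · · · · · · · ·
    · █ · · · · · · ·
    · · · · · · · · ·
T3:
  2·area = 56
  edge (8, 4)→(16, 0): d=(8,-4) top-left  bias=+0
  edge (16, 0)→(10, 10): d=(-6,10) right/bottom  bias=-1
  edge (10, 10)→(8, 4): d=(-2,-6) top-left  bias=+0
    (3,0)@(7, 1): e=[-28,84,0] → ·  [on edge]
    (7,0)@(15, 1): e=[4,4,48] → █
    (8,0)@(17, 1): e=[12,-16,60] → ·
    (5,1)@(11, 3): e=[4,32,20] → █
    (6,1)@(13, 3): e=[12,12,32] → █
    (7,1)@(15, 3): e=[20,-8,44] → ·
    (4,2)@(9, 5): e=[12,40,4] → █
    (6,2)@(13, 5): e=[28,0,28] → ·  [on edge]
    (4,3)@(9, 7): e=[28,28,0] → █  [on edge]
    (6,3)@(13, 7): e=[44,-12,24] → ·
    (4,4)@(9, 9): e=[44,16,-4] → ·
    (5,4)@(11, 9): e=[52,-4,8] → ·
    (5,6)@(11, 13): e=[84,-28,0] → ·  [on edge]
    (3,7)@(7, 15): e=[84,0,-28] → ·  [on edge]
  covered (7 px):
    · · · · · · · █ ·
    · · · · · █ █ · ·
    · · · · █ █ · · ·
    · · · · █ █ · · ·
    · · · · · · · · ·
    · · · · · · · · ·
    · · · · · · · · ·
    · · · · · · · · ·

Z-buffer (winner per pixel, '.' = empty):
  . . . . . . . 3 .
  . . . 2 . 3 3 . .
  . . . . 3 3 . . .
  . . 2 1 3 3 . . .
  . . . . 0 . . . .
  . . . . . . . . .
  . 2 . . . . . . .
  . . . . . . . . .

Result: 2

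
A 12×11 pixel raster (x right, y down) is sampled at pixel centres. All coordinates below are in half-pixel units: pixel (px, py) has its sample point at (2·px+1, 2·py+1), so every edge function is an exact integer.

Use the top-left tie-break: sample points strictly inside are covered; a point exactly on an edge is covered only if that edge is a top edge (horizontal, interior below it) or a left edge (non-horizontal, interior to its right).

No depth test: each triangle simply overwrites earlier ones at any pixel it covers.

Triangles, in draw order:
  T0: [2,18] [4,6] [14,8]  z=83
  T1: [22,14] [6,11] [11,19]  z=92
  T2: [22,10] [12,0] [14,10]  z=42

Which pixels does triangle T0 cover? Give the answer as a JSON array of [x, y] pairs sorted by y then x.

T0:
  2·area = 124
  edge (2, 18)→(4, 6): d=(2,-12) top-left  bias=+0
  edge (4, 6)→(14, 8): d=(10,2) right/bottom  bias=-1
  edge (14, 8)→(2, 18): d=(-12,10) right/bottom  bias=-1
    (2,3)@(5, 7): e=[14,8,102] → █
    (3,3)@(7, 7): e=[38,4,82] → █
    (4,3)@(9, 7): e=[62,0,62] → ·  [on edge]
    (2,4)@(5, 9): e=[18,28,78] → █
    (4,4)@(9, 9): e=[66,20,38] → █
    (5,4)@(11, 9): e=[90,16,18] → █
    (6,4)@(13, 9): e=[114,12,-2] → ·
    (9,4)@(19, 9): e=[186,0,-62] → ·  [on edge]
    (2,5)@(5, 11): e=[22,48,54] → █
    (5,5)@(11, 11): e=[94,36,-6] → ·
    (1,6)@(3, 13): e=[2,72,50] → █
    (4,6)@(9, 13): e=[74,60,-10] → ·
  covered (15 px):
    · · · · · · · · · · · ·
    · · · · · · · · · · · ·
    · · · · · · · · · · · ·
    · · █ █ · · · · · · · ·
    · · █ █ █ █ · · · · · ·
    · · █ █ █ · · · · · · ·
    · █ █ █ · · · · · · · ·
    · █ █ · · · · · · · · ·
    · █ · · · · · · · · · ·
    · · · · · · · · · · · ·
    · · · · · · · · · · · ·
T1:
  2·area = 113  (B↔C swapped to make it positive)
  edge (22, 14)→(11, 19): d=(-11,5) right/bottom  bias=-1
  edge (11, 19)→(6, 11): d=(-5,-8) top-left  bias=+0
  edge (6, 11)→(22, 14): d=(16,3) right/bottom  bias=-1
    (0,1)@(1, 3): e=[226,0,-113] → ·  [on edge]
    (4,6)@(9, 13): e=[76,14,23] → █
    (5,6)@(11, 13): e=[66,30,17] → █
    (6,6)@(13, 13): e=[56,46,11] → █
    (7,6)@(15, 13): e=[46,62,5] → █
    (8,6)@(17, 13): e=[36,78,-1] → ·
    (4,7)@(9, 15): e=[54,4,55] → █
    (8,7)@(17, 15): e=[14,68,31] → █
    (9,7)@(19, 15): e=[4,84,25] → █
    (10,7)@(21, 15): e=[-6,100,19] → ·
    (4,8)@(9, 17): e=[32,-6,87] → ·
    (5,8)@(11, 17): e=[22,10,81] → █
    (5,9)@(11, 19): e=[0,0,113] → ·  [on edge]
  covered (13 px):
    · · · · · · · · · · · ·
    · · · · · · · · · · · ·
    · · · · · · · · · · · ·
    · · · · · · · · · · · ·
    · · · · · · · · · · · ·
    · · · · · · · · · · · ·
    · · · · █ █ █ █ · · · ·
    · · · · █ █ █ █ █ █ · ·
    · · · · · █ █ █ · · · ·
    · · · · · · · · · · · ·
    · · · · · · · · · · · ·
T2:
  2·area = 80  (B↔C swapped to make it positive)
  edge (22, 10)→(14, 10): d=(-8,0) right/bottom  bias=-1
  edge (14, 10)→(12, 0): d=(-2,-10) top-left  bias=+0
  edge (12, 0)→(22, 10): d=(10,10) right/bottom  bias=-1
    (6,0)@(13, 1): e=[72,8,0] → ·  [on edge]
    (6,1)@(13, 3): e=[56,4,20] → █
    (7,1)@(15, 3): e=[56,24,0] → ·  [on edge]
    (6,2)@(13, 5): e=[40,0,40] → █  [on edge]
    (7,2)@(15, 5): e=[40,20,20] → █
    (8,2)@(17, 5): e=[40,40,0] → ·  [on edge]
    (6,3)@(13, 7): e=[24,-4,60] → ·
    (7,3)@(15, 7): e=[24,16,40] → █
    (8,3)@(17, 7): e=[24,36,20] → █
    (9,3)@(19, 7): e=[24,56,0] → ·  [on edge]
    (7,4)@(15, 9): e=[8,12,60] → █
    (9,4)@(19, 9): e=[8,52,20] → █
    (10,4)@(21, 9): e=[8,72,0] → ·  [on edge]
    (11,5)@(23, 11): e=[-8,88,0] → ·  [on edge]
    (7,7)@(15, 15): e=[-40,0,120] → ·  [on edge]
  covered (8 px):
    · · · · · · · · · · · ·
    · · · · · · █ · · · · ·
    · · · · · · █ █ · · · ·
    · · · · · · · █ █ · · ·
    · · · · · · · █ █ █ · ·
    · · · · · · · · · · · ·
    · · · · · · · · · · · ·
    · · · · · · · · · · · ·
    · · · · · · · · · · · ·
    · · · · · · · · · · · ·
    · · · · · · · · · · · ·

Answer: [[2,3],[3,3],[2,4],[3,4],[4,4],[5,4],[2,5],[3,5],[4,5],[1,6],[2,6],[3,6],[1,7],[2,7],[1,8]]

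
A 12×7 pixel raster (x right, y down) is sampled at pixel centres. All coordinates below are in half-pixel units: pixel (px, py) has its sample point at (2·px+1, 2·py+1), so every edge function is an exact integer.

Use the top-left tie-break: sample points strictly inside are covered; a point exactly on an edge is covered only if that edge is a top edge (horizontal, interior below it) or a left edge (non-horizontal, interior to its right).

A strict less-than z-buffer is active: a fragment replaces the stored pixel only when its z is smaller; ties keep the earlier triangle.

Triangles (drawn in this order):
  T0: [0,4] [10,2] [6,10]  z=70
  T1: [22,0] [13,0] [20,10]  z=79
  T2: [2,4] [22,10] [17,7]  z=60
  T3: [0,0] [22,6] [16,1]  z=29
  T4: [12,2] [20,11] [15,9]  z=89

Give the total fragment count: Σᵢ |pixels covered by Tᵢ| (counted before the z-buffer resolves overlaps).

T0:
  2·area = 72
  edge (0, 4)→(10, 2): d=(10,-2) top-left  bias=+0
  edge (10, 2)→(6, 10): d=(-4,8) right/bottom  bias=-1
  edge (6, 10)→(0, 4): d=(-6,-6) top-left  bias=+0
    (7,0)@(15, 1): e=[0,-36,108] → ·  [on edge]
    (2,1)@(5, 3): e=[0,36,36] → #  [on edge]
    (3,1)@(7, 3): e=[4,20,48] → #
    (4,1)@(9, 3): e=[8,4,60] → #
    (5,1)@(11, 3): e=[12,-12,72] → ·
    (0,2)@(1, 5): e=[12,60,0] → #  [on edge]
    (1,2)@(3, 5): e=[16,44,12] → #
    (4,2)@(9, 5): e=[28,-4,48] → ·
    (0,3)@(1, 7): e=[32,52,-12] → ·
    (1,3)@(3, 7): e=[36,36,0] → #  [on edge]
    (4,3)@(9, 7): e=[48,-12,36] → ·
    (1,4)@(3, 9): e=[56,28,-12] → ·
    (2,4)@(5, 9): e=[60,12,0] → #  [on edge]
    (3,5)@(7, 11): e=[84,-12,0] → ·  [on edge]
    (4,6)@(9, 13): e=[108,-36,0] → ·  [on edge]
  covered (11 px):
    · · · · · · · · · · · ·
    · · # # # · · · · · · ·
    # # # # · · · · · · · ·
    · # # # · · · · · · · ·
    · · # · · · · · · · · ·
    · · · · · · · · · · · ·
    · · · · · · · · · · · ·
T1:
  2·area = 90  (B↔C swapped to make it positive)
  edge (22, 0)→(20, 10): d=(-2,10) right/bottom  bias=-1
  edge (20, 10)→(13, 0): d=(-7,-10) top-left  bias=+0
  edge (13, 0)→(22, 0): d=(9,0) top-left  bias=+0
    (7,0)@(15, 1): e=[68,13,9] → #
    (8,0)@(17, 1): e=[48,33,9] → #
    (9,0)@(19, 1): e=[28,53,9] → #
    (10,0)@(21, 1): e=[8,73,9] → #
    (11,0)@(23, 1): e=[-12,93,9] → ·
    (7,1)@(15, 3): e=[64,-1,27] → ·
    (8,1)@(17, 3): e=[44,19,27] → #
    (11,1)@(23, 3): e=[-16,79,27] → ·
    (8,2)@(17, 5): e=[40,5,45] → #
    (10,2)@(21, 5): e=[0,45,45] → ·  [on edge]
    (8,3)@(17, 7): e=[36,-9,63] → ·
    (9,3)@(19, 7): e=[16,11,63] → #
  covered (10 px):
    · · · · · · · # # # # ·
    · · · · · · · · # # # ·
    · · · · · · · · # # · ·
    · · · · · · · · · # · ·
    · · · · · · · · · · · ·
    · · · · · · · · · · · ·
    · · · · · · · · · · · ·
T2:
  2·area = 30  (B↔C swapped to make it positive)
  edge (2, 4)→(17, 7): d=(15,3) right/bottom  bias=-1
  edge (17, 7)→(22, 10): d=(5,3) right/bottom  bias=-1
  edge (22, 10)→(2, 4): d=(-20,-6) top-left  bias=+0
    (3,0)@(7, 1): e=[-60,0,90] → ·  [on edge]
    (3,2)@(7, 5): e=[0,20,10] → ·  [on edge]
    (6,3)@(13, 7): e=[12,12,6] → #
    (7,3)@(15, 7): e=[6,6,18] → #
    (8,3)@(17, 7): e=[0,0,30] → ·  [on edge]
    (6,4)@(13, 9): e=[42,22,-34] → ·
    (7,4)@(15, 9): e=[36,16,-22] → ·
    (9,4)@(19, 9): e=[24,4,2] → #
    (10,4)@(21, 9): e=[18,-2,14] → ·
    (9,5)@(19, 11): e=[54,14,-38] → ·
  covered (3 px):
    · · · · · · · · · · · ·
    · · · · · · · · · · · ·
    · · · · · · · · · · · ·
    · · · · · · # # · · · ·
    · · · · · · · · · # · ·
    · · · · · · · · · · · ·
    · · · · · · · · · · · ·
T3:
  2·area = 74  (B↔C swapped to make it positive)
  edge (0, 0)→(16, 1): d=(16,1) right/bottom  bias=-1
  edge (16, 1)→(22, 6): d=(6,5) right/bottom  bias=-1
  edge (22, 6)→(0, 0): d=(-22,-6) top-left  bias=+0
    (2,0)@(5, 1): e=[11,55,8] → #
    (3,0)@(7, 1): e=[9,45,20] → #
    (4,0)@(9, 1): e=[7,35,32] → #
    (5,0)@(11, 1): e=[5,25,44] → #
    (6,0)@(13, 1): e=[3,15,56] → #
    (7,0)@(15, 1): e=[1,5,68] → #
    (8,0)@(17, 1): e=[-1,-5,80] → ·
    (2,1)@(5, 3): e=[43,67,-36] → ·
    (3,1)@(7, 3): e=[41,57,-24] → ·
    (4,1)@(9, 3): e=[39,47,-12] → ·
    (5,1)@(11, 3): e=[37,37,0] → #  [on edge]
    (8,1)@(17, 3): e=[31,7,36] → #
  covered (11 px):
    · · # # # # # # · · · ·
    · · · · · # # # # · · ·
    · · · · · · · · · # · ·
    · · · · · · · · · · · ·
    · · · · · · · · · · · ·
    · · · · · · · · · · · ·
    · · · · · · · · · · · ·
T4:
  2·area = 29
  edge (12, 2)→(20, 11): d=(8,9) right/bottom  bias=-1
  edge (20, 11)→(15, 9): d=(-5,-2) top-left  bias=+0
  edge (15, 9)→(12, 2): d=(-3,-7) top-left  bias=+0
    (2,2)@(5, 5): e=[87,0,-58] → ·  [on edge]
    (7,3)@(15, 7): e=[13,10,6] → #
    (8,3)@(17, 7): e=[-5,14,20] → ·
    (7,4)@(15, 9): e=[29,0,0] → #  [on edge]
    (8,4)@(17, 9): e=[11,4,14] → #
    (9,4)@(19, 9): e=[-7,8,28] → ·
    (7,5)@(15, 11): e=[45,-10,-6] → ·
    (8,5)@(17, 11): e=[27,-6,8] → ·
  covered (3 px):
    · · · · · · · · · · · ·
    · · · · · · · · · · · ·
    · · · · · · · · · · · ·
    · · · · · · · # · · · ·
    · · · · · · · # # · · ·
    · · · · · · · · · · · ·
    · · · · · · · · · · · ·

Result: 38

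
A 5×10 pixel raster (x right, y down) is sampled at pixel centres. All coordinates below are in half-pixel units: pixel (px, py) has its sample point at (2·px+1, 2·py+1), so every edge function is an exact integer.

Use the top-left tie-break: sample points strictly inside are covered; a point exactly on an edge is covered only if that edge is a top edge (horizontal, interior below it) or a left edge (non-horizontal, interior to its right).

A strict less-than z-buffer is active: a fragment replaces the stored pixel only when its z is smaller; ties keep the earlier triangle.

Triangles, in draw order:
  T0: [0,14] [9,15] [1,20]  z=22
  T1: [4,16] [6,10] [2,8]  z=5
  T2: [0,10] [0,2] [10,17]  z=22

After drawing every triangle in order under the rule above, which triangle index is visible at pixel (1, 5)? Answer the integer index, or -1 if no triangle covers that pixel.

T0:
  2·area = 53
  edge (0, 14)→(9, 15): d=(9,1) right/bottom  bias=-1
  edge (9, 15)→(1, 20): d=(-8,5) right/bottom  bias=-1
  edge (1, 20)→(0, 14): d=(-1,-6) top-left  bias=+0
    (0,7)@(1, 15): e=[8,40,5] → █
    (1,7)@(3, 15): e=[6,30,17] → █
    (2,7)@(5, 15): e=[4,20,29] → █
    (3,7)@(7, 15): e=[2,10,41] → █
    (4,7)@(9, 15): e=[0,0,53] → ·  [on edge]
    (0,8)@(1, 17): e=[26,24,3] → █
    (3,8)@(7, 17): e=[20,-6,39] → ·
    (0,9)@(1, 19): e=[44,8,1] → █
    (1,9)@(3, 19): e=[42,-2,13] → ·
    (2,9)@(5, 19): e=[40,-12,25] → ·
  covered (8 px):
    · · · · ·
    · · · · ·
    · · · · ·
    · · · · ·
    · · · · ·
    · · · · ·
    · · · · ·
    █ █ █ █ ·
    █ █ █ · ·
    █ · · · ·
T1:
  2·area = 28  (B↔C swapped to make it positive)
  edge (4, 16)→(2, 8): d=(-2,-8) top-left  bias=+0
  edge (2, 8)→(6, 10): d=(4,2) right/bottom  bias=-1
  edge (6, 10)→(4, 16): d=(-2,6) right/bottom  bias=-1
    (4,0)@(9, 1): e=[70,-42,0] → ·  [on edge]
    (3,3)@(7, 7): e=[42,-14,0] → ·  [on edge]
    (1,4)@(3, 9): e=[6,2,20] → █
    (2,4)@(5, 9): e=[22,-2,8] → ·
    (1,5)@(3, 11): e=[2,10,16] → █
    (2,5)@(5, 11): e=[18,6,4] → █
    (3,5)@(7, 11): e=[34,2,-8] → ·
    (1,6)@(3, 13): e=[-2,18,12] → ·
    (2,6)@(5, 13): e=[14,14,0] → ·  [on edge]
    (1,9)@(3, 19): e=[-14,42,0] → ·  [on edge]
  covered (3 px):
    · · · · ·
    · · · · ·
    · · · · ·
    · · · · ·
    · █ · · ·
    · █ █ · ·
    · · · · ·
    · · · · ·
    · · · · ·
    · · · · ·
T2:
  2·area = 80
  edge (0, 10)→(0, 2): d=(0,-8) top-left  bias=+0
  edge (0, 2)→(10, 17): d=(10,15) right/bottom  bias=-1
  edge (10, 17)→(0, 10): d=(-10,-7) top-left  bias=+0
    (0,2)@(1, 5): e=[8,15,57] → █
    (1,2)@(3, 5): e=[24,-15,71] → ·
    (0,3)@(1, 7): e=[8,35,37] → █
    (1,3)@(3, 7): e=[24,5,51] → █
    (2,3)@(5, 7): e=[40,-25,65] → ·
    (0,4)@(1, 9): e=[8,55,17] → █
    (2,4)@(5, 9): e=[40,-5,45] → ·
    (0,5)@(1, 11): e=[8,75,-3] → ·
    (1,5)@(3, 11): e=[24,45,11] → █
    (2,5)@(5, 11): e=[40,15,25] → █
    (3,5)@(7, 11): e=[56,-15,39] → ·
    (1,6)@(3, 13): e=[24,65,-9] → ·
  covered (9 px):
    · · · · ·
    · · · · ·
    █ · · · ·
    █ █ · · ·
    █ █ · · ·
    · █ █ · ·
    · · █ █ ·
    · · · · ·
    · · · · ·
    · · · · ·

Z-buffer (winner per pixel, '.' = empty):
  . . . . .
  . . . . .
  2 . . . .
  2 2 . . .
  2 1 . . .
  . 1 1 . .
  . . 2 2 .
  0 0 0 0 .
  0 0 0 . .
  0 . . . .

Final: 1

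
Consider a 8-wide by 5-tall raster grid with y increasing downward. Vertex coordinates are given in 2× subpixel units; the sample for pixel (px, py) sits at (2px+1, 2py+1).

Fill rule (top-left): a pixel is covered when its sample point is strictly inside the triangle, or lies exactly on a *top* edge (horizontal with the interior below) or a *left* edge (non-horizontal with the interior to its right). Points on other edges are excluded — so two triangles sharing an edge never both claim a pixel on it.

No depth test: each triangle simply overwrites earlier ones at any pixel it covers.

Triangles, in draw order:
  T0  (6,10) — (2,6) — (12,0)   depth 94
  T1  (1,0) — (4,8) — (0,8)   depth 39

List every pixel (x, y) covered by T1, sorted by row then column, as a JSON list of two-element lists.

T0:
  2·area = 64
  edge (6, 10)→(2, 6): d=(-4,-4) top-left  bias=+0
  edge (2, 6)→(12, 0): d=(10,-6) top-left  bias=+0
  edge (12, 0)→(6, 10): d=(-6,10) right/bottom  bias=-1
    (5,0)@(11, 1): e=[56,4,4] → #
    (6,0)@(13, 1): e=[64,16,-16] → ·
    (3,1)@(7, 3): e=[32,0,32] → #  [on edge]
    (4,1)@(9, 3): e=[40,12,12] → #
    (5,1)@(11, 3): e=[48,24,-8] → ·
    (0,2)@(1, 5): e=[0,-16,80] → ·  [on edge]
    (2,2)@(5, 5): e=[16,8,40] → #
    (4,2)@(9, 5): e=[32,32,0] → ·  [on edge]
    (1,3)@(3, 7): e=[0,16,48] → #  [on edge]
    (4,3)@(9, 7): e=[24,52,-12] → ·
    (1,4)@(3, 9): e=[-8,36,36] → ·
    (2,4)@(5, 9): e=[0,48,16] → #  [on edge]
  covered (9 px):
    · · · · · # · ·
    · · · # # · · ·
    · · # # · · · ·
    · # # # · · · ·
    · · # · · · · ·
T1:
  2·area = 32
  edge (1, 0)→(4, 8): d=(3,8) right/bottom  bias=-1
  edge (4, 8)→(0, 8): d=(-4,0) right/bottom  bias=-1
  edge (0, 8)→(1, 0): d=(1,-8) top-left  bias=+0
    (0,0)@(1, 1): e=[3,28,1] → #
    (1,0)@(3, 1): e=[-13,28,17] → ·
    (0,1)@(1, 3): e=[9,20,3] → #
    (1,1)@(3, 3): e=[-7,20,19] → ·
    (0,2)@(1, 5): e=[15,12,5] → #
    (1,2)@(3, 5): e=[-1,12,21] → ·
    (0,3)@(1, 7): e=[21,4,7] → #
    (1,3)@(3, 7): e=[5,4,23] → #
    (2,3)@(5, 7): e=[-11,4,39] → ·
    (0,4)@(1, 9): e=[27,-4,9] → ·
    (1,4)@(3, 9): e=[11,-4,25] → ·
  covered (5 px):
    # · · · · · · ·
    # · · · · · · ·
    # · · · · · · ·
    # # · · · · · ·
    · · · · · · · ·

Answer: [[0,0],[0,1],[0,2],[0,3],[1,3]]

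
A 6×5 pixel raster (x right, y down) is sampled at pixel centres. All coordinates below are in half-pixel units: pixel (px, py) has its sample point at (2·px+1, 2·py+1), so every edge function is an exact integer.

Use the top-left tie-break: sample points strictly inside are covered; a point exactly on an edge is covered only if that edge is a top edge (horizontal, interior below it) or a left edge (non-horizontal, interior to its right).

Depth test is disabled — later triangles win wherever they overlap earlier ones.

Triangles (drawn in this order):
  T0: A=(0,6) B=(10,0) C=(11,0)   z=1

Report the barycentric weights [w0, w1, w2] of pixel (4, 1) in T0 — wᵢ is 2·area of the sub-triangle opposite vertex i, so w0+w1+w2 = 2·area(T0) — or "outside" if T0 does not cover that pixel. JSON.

T0:
  2·area = 6
  edge (0, 6)→(10, 0): d=(10,-6) top-left  bias=+0
  edge (10, 0)→(11, 0): d=(1,0) top-left  bias=+0
  edge (11, 0)→(0, 6): d=(-11,6) right/bottom  bias=-1
    (4,0)@(9, 1): e=[4,1,1] → X
    (5,0)@(11, 1): e=[16,1,-11] → .
    (2,1)@(5, 3): e=[0,3,3] → X  [on edge]
    (3,1)@(7, 3): e=[12,3,-9] → .
    (4,1)@(9, 3): e=[24,3,-21] → .
    (2,2)@(5, 5): e=[20,5,-19] → .
  covered (2 px):
    . . . . X .
    . . X . . .
    . . . . . .
    . . . . . .
    . . . . . .

Result: "outside"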